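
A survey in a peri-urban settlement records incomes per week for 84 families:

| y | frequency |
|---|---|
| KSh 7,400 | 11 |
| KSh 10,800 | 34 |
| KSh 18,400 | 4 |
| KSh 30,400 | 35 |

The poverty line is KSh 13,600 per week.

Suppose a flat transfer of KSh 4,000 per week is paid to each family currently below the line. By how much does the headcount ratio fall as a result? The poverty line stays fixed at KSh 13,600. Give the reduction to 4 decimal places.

0.4048

Before: below the line — 11×KSh 7,400, 34×KSh 10,800; headcount ratio = 0.535714.
After the KSh 4,000 transfer: below the line — 11×KSh 11,400; headcount ratio = 0.130952.
Reduction = 0.535714 − 0.130952 = 0.4048.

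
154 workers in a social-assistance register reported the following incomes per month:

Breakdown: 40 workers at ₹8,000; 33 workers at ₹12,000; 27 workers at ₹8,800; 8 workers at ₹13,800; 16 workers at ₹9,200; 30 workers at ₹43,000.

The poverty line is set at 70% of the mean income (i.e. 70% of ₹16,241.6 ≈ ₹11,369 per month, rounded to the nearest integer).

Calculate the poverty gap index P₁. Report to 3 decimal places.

Incomes under z: 40×₹8,000, 27×₹8,800, 16×₹9,200 (q = 83 of N = 154).
Relative gaps: (11369−8000)/11369 = 0.2963 (×40); (11369−8800)/11369 = 0.2260 (×27); (11369−9200)/11369 = 0.1908 (×16).
Sum of shortfalls = 21.006861; P₁ averages over all N: 21.006861 / 154 = 0.136.

0.136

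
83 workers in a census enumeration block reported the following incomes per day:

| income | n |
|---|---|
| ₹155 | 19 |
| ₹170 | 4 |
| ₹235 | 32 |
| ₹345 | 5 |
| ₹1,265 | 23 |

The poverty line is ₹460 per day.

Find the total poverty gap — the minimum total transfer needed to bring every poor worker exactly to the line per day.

Incomes under z: 19×₹155, 4×₹170, 32×₹235, 5×₹345 (q = 60 of N = 83).
Individual gaps: 19×(460−155) = 5795; 4×(460−170) = 1160; 32×(460−235) = 7200; 5×(460−345) = 575.
Aggregate gap = ₹14,730.

₹14,730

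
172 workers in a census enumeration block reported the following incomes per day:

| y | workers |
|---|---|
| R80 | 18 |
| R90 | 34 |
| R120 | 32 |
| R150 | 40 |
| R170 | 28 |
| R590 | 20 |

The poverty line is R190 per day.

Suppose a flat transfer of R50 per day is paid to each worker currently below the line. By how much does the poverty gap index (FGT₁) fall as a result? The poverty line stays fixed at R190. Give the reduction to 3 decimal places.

0.195

Before: below the line — 18×R80, 34×R90, 32×R120, 40×R150, 28×R170; poverty gap index (FGT₁) = 0.29927.
After the R50 transfer: below the line — 18×R130, 34×R140, 32×R170; poverty gap index (FGT₁) = 0.10465.
Reduction = 0.29927 − 0.10465 = 0.195.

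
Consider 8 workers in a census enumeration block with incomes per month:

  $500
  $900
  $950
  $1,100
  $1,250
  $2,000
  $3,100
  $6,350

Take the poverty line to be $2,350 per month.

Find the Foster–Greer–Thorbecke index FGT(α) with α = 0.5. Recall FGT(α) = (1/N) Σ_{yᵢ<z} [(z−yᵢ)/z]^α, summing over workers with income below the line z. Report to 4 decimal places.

0.5305

Poor units: $500, $900, $950, $1,100, $1,250, $2,000 (q = 6 of N = 8).
Shortfall ratios: (2350−500)/2350 = 0.7872; (2350−900)/2350 = 0.6170; (2350−950)/2350 = 0.5957; (2350−1100)/2350 = 0.5319; (2350−1250)/2350 = 0.4681; (2350−2000)/2350 = 0.1489.
Raised to α = 0.5: 0.88726; 0.78551; 0.77184; 0.72932; 0.68417; 0.38592.
Sum = 4.244029; FGT(0.5) = 4.244029 / 8 = 0.5305.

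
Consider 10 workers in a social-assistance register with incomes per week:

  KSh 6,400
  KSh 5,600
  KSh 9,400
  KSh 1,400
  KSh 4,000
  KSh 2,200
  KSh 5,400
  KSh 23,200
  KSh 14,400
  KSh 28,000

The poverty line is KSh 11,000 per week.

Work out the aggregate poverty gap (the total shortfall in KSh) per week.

KSh 42,600

Below the line: KSh 1,400, KSh 2,200, KSh 4,000, KSh 5,400, KSh 5,600, KSh 6,400, KSh 9,400 (q = 7 of N = 10).
Individual gaps: 11000−1400 = 9600; 11000−2200 = 8800; 11000−4000 = 7000; 11000−5400 = 5600; 11000−5600 = 5400; 11000−6400 = 4600; 11000−9400 = 1600.
Aggregate gap = KSh 42,600.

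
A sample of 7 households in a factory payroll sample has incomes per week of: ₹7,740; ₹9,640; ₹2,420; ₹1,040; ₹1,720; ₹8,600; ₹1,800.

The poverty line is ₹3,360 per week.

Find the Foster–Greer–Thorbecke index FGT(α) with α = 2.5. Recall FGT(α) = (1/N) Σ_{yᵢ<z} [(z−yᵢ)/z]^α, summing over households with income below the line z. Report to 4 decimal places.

0.1073

Incomes under z: ₹1,040, ₹1,720, ₹1,800, ₹2,420 (q = 4 of N = 7).
Gap ratios (z−y)/z: (3360−1040)/3360 = 0.6905; (3360−1720)/3360 = 0.4881; (3360−1800)/3360 = 0.4643; (3360−2420)/3360 = 0.2798.
Raised to α = 2.5: 0.39616; 0.16644; 0.14688; 0.04140.
Sum = 0.750880; FGT(2.5) = 0.750880 / 7 = 0.1073.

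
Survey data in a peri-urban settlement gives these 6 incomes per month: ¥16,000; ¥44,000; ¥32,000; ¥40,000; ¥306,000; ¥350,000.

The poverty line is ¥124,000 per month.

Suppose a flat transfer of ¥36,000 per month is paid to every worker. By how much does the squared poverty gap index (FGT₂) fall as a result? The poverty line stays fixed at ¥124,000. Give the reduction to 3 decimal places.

0.228

Before: below the line — ¥16,000, ¥32,000, ¥40,000, ¥44,000; squared poverty gap index (FGT₂) = 0.36403.
After the ¥36,000 transfer: below the line — ¥52,000, ¥68,000, ¥76,000, ¥80,000; squared poverty gap index (FGT₂) = 0.13614.
Reduction = 0.36403 − 0.13614 = 0.228.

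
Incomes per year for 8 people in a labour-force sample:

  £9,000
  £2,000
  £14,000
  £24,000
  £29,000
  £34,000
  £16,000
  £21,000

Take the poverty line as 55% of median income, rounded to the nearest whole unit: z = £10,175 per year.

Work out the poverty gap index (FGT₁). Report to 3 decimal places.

Poor units: £2,000, £9,000 (q = 2 of N = 8).
Relative gaps: (10175−2000)/10175 = 0.8034; (10175−9000)/10175 = 0.1155.
Σ = 0.918919. Dividing by the full population N = 8 gives P₁ = 0.115.

0.115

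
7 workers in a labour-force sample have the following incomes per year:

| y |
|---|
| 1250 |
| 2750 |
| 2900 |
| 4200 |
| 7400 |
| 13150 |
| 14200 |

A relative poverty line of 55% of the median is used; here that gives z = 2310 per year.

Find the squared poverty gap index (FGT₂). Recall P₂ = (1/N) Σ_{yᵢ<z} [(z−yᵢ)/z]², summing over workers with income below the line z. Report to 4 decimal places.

0.0301

Below the line: 1250 (q = 1 of N = 7).
Normalized shortfalls: (2310−1250)/2310 = 0.4589.
Squared: 0.2106.
Sum = 0.210566; P₂ = 0.210566 / 7 = 0.0301.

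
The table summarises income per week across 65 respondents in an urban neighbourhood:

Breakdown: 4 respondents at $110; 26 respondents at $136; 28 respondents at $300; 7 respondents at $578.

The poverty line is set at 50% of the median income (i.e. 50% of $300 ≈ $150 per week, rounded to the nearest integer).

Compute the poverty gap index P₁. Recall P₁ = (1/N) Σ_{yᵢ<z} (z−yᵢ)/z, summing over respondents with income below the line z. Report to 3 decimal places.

0.054

Below the line: 4×$110, 26×$136 (q = 30 of N = 65).
Gap ratios (z−y)/z: (150−110)/150 = 0.2667 (×4); (150−136)/150 = 0.0933 (×26).
Σ = 3.493333. Dividing by the full population N = 65 gives P₁ = 0.054.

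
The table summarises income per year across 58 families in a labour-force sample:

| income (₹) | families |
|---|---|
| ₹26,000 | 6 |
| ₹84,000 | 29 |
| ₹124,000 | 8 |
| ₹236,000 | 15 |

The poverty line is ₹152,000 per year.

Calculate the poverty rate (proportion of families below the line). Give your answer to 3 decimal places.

43 of the 58 families have income below ₹152,000.
H = 43/58 = 0.741.

0.741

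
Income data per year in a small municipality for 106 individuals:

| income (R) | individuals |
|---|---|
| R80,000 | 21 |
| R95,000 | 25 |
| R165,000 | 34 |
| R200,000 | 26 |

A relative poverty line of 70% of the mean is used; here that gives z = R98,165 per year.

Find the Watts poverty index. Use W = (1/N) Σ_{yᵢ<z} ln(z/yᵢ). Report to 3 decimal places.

Below the line: 21×R80,000, 25×R95,000 (q = 46 of N = 106).
Log shortfalls: ln(98165/80000) = 0.2046 (×21); ln(98165/95000) = 0.0328 (×25).
W = 5.116406 / 106 = 0.048.

0.048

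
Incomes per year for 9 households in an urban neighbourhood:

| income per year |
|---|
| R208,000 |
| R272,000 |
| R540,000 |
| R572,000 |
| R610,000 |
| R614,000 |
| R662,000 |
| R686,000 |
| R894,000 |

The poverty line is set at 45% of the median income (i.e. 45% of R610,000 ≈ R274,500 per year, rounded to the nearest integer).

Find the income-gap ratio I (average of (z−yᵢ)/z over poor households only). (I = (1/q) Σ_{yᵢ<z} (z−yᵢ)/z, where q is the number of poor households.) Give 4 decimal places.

Incomes under z: R208,000, R272,000 (q = 2 of N = 9).
Relative gaps: 0.2423, 0.0091; sum = 0.251366.
I averages over the q = 2 poor units only: 0.251366 / 2 = 0.1257.

0.1257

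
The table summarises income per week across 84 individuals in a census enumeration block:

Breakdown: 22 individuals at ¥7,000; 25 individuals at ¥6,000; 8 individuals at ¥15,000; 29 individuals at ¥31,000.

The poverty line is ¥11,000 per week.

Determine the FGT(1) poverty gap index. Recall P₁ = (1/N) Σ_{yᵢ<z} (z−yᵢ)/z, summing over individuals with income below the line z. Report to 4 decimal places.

Below the line: 25×¥6,000, 22×¥7,000 (q = 47 of N = 84).
Relative gaps: (11000−6000)/11000 = 0.4545 (×25); (11000−7000)/11000 = 0.3636 (×22).
Σ = 19.363636. Dividing by the full population N = 84 gives P₁ = 0.2305.

0.2305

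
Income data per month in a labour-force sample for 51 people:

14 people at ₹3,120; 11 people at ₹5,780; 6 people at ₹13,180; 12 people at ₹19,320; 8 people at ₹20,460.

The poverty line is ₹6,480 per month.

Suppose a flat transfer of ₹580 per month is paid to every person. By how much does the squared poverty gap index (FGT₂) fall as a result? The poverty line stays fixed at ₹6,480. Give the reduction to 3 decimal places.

Before: below the line — 14×₹3,120, 11×₹5,780; squared poverty gap index (FGT₂) = 0.07632.
After the ₹580 transfer: below the line — 14×₹3,700, 11×₹6,360; squared poverty gap index (FGT₂) = 0.05060.
Reduction = 0.07632 − 0.05060 = 0.026.

0.026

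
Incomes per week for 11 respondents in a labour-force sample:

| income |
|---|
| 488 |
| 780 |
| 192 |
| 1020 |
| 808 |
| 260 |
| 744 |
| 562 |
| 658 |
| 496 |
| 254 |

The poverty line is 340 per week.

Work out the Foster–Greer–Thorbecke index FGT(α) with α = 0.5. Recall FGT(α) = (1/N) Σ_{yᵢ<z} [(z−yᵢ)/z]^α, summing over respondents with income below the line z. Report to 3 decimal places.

Below z: 192, 254, 260 (q = 3 of N = 11).
Shortfall ratios: (340−192)/340 = 0.4353; (340−254)/340 = 0.2529; (340−260)/340 = 0.2353.
Raised to α = 0.5: 0.65977; 0.50293; 0.48507.
Sum = 1.647772; FGT(0.5) = 1.647772 / 11 = 0.150.

0.150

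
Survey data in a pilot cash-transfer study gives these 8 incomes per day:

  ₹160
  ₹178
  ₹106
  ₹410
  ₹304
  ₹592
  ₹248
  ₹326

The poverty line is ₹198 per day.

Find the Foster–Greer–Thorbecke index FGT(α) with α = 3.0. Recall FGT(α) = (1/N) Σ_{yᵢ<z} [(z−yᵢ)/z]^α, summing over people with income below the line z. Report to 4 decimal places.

0.0136

Poor units: ₹106, ₹160, ₹178 (q = 3 of N = 8).
Relative gaps: (198−106)/198 = 0.4646; (198−160)/198 = 0.1919; (198−178)/198 = 0.1010.
Raised to α = 3.0: 0.10032; 0.00707; 0.00103.
Sum = 0.108415; FGT(3.0) = 0.108415 / 8 = 0.0136.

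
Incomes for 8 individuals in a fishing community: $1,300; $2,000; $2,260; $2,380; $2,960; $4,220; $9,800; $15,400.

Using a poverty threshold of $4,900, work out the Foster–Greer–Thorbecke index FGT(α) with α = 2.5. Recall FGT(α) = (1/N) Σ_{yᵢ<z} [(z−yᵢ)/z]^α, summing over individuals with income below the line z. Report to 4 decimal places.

Poor units: $1,300, $2,000, $2,260, $2,380, $2,960, $4,220 (q = 6 of N = 8).
Gap ratios (z−y)/z: (4900−1300)/4900 = 0.7347; (4900−2000)/4900 = 0.5918; (4900−2260)/4900 = 0.5388; (4900−2380)/4900 = 0.5143; (4900−2960)/4900 = 0.3959; (4900−4220)/4900 = 0.1388.
Raised to α = 2.5: 0.46266; 0.26947; 0.21307; 0.18968; 0.09863; 0.00717.
Sum = 1.240681; FGT(2.5) = 1.240681 / 8 = 0.1551.

0.1551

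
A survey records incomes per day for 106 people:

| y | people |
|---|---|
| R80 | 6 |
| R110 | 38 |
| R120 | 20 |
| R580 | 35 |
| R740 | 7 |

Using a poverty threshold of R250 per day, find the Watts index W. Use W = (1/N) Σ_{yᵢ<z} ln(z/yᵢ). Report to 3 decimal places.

0.497

Below z: 6×R80, 38×R110, 20×R120 (q = 64 of N = 106).
Log gaps: ln(250/80) = 1.1394 (×6); ln(250/110) = 0.8210 (×38); ln(250/120) = 0.7340 (×20).
W = 52.713250 / 106 = 0.497.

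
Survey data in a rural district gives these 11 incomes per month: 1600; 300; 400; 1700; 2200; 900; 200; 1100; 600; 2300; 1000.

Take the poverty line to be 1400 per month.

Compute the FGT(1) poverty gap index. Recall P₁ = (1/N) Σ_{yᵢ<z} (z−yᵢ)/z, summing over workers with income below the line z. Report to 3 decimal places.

0.344

Below the line: 200, 300, 400, 600, 900, 1000, 1100 (q = 7 of N = 11).
Relative gaps: (1400−200)/1400 = 0.8571; (1400−300)/1400 = 0.7857; (1400−400)/1400 = 0.7143; (1400−600)/1400 = 0.5714; (1400−900)/1400 = 0.3571; (1400−1000)/1400 = 0.2857; (1400−1100)/1400 = 0.2143.
Sum of shortfalls = 3.785714; P₁ averages over all N: 3.785714 / 11 = 0.344.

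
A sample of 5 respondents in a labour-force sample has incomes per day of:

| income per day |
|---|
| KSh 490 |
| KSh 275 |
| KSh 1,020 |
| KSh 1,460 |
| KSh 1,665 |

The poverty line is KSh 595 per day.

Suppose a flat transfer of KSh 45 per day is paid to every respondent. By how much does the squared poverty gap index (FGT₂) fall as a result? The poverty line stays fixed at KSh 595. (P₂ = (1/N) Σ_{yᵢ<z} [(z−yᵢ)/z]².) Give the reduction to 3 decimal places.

0.019

Before: below the line — KSh 275, KSh 490; squared poverty gap index (FGT₂) = 0.06408.
After the KSh 45 transfer: below the line — KSh 320, KSh 535; squared poverty gap index (FGT₂) = 0.04476.
Reduction = 0.06408 − 0.04476 = 0.019.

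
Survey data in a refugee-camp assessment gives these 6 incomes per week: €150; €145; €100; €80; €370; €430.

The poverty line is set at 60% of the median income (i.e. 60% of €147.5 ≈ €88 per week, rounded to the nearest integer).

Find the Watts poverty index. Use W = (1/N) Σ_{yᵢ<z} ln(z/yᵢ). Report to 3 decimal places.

0.016

Below z: €80 (q = 1 of N = 6).
ln(z/y) terms: ln(88/80) = 0.0953.
W = 0.095310 / 6 = 0.016.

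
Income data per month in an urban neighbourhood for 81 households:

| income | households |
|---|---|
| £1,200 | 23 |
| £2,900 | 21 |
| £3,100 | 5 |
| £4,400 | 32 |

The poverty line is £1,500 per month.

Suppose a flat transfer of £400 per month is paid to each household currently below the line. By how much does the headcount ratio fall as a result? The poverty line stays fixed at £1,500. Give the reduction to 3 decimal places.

0.284

Before: below the line — 23×£1,200; headcount ratio = 0.28395.
After the £400 transfer: below the line — none; headcount ratio = 0.00000.
Reduction = 0.28395 − 0.00000 = 0.284.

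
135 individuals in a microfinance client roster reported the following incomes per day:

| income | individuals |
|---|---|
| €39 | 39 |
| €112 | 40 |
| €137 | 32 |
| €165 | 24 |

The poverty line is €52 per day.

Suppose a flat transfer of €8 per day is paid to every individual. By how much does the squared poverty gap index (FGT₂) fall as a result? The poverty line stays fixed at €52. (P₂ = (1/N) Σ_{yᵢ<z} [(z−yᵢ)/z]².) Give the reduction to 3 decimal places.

Before: below the line — 39×€39; squared poverty gap index (FGT₂) = 0.01806.
After the €8 transfer: below the line — 39×€47; squared poverty gap index (FGT₂) = 0.00267.
Reduction = 0.01806 − 0.00267 = 0.015.

0.015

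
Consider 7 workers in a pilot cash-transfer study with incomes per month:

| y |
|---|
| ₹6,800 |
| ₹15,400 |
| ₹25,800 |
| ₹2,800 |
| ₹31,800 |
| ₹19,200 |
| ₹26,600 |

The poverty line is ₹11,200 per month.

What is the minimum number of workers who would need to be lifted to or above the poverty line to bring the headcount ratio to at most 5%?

2 of the 7 workers are poor, so H = 2/7 = 0.286.
A headcount ratio of at most 5% allows at most ⌊0.05 × 7⌋ = 0 poor workers.
So at least 2 − 0 = 2 must be lifted.

2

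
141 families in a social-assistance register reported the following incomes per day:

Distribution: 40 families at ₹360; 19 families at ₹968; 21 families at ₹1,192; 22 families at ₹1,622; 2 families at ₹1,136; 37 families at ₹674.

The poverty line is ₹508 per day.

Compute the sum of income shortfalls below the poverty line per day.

₹5,920

Below the line: 40×₹360 (q = 40 of N = 141).
Individual gaps: 40×(508−360) = 5920.
Aggregate gap = ₹5,920.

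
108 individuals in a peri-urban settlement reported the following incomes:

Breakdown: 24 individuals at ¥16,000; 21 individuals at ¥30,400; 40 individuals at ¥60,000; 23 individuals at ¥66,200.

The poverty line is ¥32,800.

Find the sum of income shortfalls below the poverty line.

Below z: 24×¥16,000, 21×¥30,400 (q = 45 of N = 108).
Individual gaps: 24×(32800−16000) = 403200; 21×(32800−30400) = 50400.
Aggregate gap = ¥453,600.

¥453,600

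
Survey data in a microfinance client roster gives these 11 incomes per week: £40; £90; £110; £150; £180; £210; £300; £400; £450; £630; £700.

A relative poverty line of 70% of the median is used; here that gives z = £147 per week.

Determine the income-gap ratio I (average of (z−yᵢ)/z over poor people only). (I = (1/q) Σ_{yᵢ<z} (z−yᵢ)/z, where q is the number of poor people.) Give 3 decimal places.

Incomes under z: £40, £90, £110 (q = 3 of N = 11).
Shortfall ratios (z−y)/z: 0.7279, 0.3878, 0.2517; sum = 1.367347.
The income-gap ratio divides by q (the poor only): 1.367347 / 3 = 0.456.

0.456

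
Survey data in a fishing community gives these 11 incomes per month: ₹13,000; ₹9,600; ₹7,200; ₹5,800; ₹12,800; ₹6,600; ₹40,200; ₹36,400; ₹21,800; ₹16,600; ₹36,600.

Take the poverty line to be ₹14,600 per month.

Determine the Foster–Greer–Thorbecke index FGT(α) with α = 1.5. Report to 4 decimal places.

Below z: ₹5,800, ₹6,600, ₹7,200, ₹9,600, ₹12,800, ₹13,000 (q = 6 of N = 11).
Gap ratios (z−y)/z: (14600−5800)/14600 = 0.6027; (14600−6600)/14600 = 0.5479; (14600−7200)/14600 = 0.5068; (14600−9600)/14600 = 0.3425; (14600−12800)/14600 = 0.1233; (14600−13000)/14600 = 0.1096.
Raised to α = 1.5: 0.46794; 0.40561; 0.36084; 0.20041; 0.04329; 0.03628.
Sum = 1.514376; FGT(1.5) = 1.514376 / 11 = 0.1377.

0.1377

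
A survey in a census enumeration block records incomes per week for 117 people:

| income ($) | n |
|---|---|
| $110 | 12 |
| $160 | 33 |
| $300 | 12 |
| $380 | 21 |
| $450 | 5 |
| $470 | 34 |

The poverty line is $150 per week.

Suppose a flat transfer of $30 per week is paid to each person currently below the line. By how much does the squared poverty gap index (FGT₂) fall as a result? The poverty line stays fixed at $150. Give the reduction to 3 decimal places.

0.007

Before: below the line — 12×$110; squared poverty gap index (FGT₂) = 0.00729.
After the $30 transfer: below the line — 12×$140; squared poverty gap index (FGT₂) = 0.00046.
Reduction = 0.00729 − 0.00046 = 0.007.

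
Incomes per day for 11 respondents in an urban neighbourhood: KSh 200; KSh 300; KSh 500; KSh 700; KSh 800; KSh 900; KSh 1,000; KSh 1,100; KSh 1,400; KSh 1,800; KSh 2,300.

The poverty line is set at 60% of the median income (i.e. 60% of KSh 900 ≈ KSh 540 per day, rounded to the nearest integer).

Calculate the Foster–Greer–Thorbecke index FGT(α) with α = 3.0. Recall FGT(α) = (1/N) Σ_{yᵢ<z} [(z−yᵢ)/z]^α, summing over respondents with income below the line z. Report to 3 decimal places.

0.031

Below z: KSh 200, KSh 300, KSh 500 (q = 3 of N = 11).
Relative gaps: (540−200)/540 = 0.6296; (540−300)/540 = 0.4444; (540−500)/540 = 0.0741.
Raised to α = 3.0: 0.24961; 0.08779; 0.00041.
Sum = 0.337804; FGT(3.0) = 0.337804 / 11 = 0.031.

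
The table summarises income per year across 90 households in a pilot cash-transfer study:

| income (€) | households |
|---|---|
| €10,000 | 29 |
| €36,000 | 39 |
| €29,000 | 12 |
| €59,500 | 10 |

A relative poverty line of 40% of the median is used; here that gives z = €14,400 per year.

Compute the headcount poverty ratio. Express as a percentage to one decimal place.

29 of the 90 households have income below €14,400.
H = 29/90 = 32.2%.

32.2%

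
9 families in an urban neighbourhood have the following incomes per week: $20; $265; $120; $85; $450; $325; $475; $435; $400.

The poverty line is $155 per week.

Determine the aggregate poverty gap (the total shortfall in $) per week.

Incomes under z: $20, $85, $120 (q = 3 of N = 9).
Individual gaps: 155−20 = 135; 155−85 = 70; 155−120 = 35.
Aggregate gap = $240.

$240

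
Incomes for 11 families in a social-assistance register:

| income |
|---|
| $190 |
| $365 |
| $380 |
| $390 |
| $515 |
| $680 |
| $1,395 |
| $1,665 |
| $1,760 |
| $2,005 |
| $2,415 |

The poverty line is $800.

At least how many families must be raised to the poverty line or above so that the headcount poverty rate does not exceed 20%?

4

6 of the 11 families are poor, so H = 6/11 = 0.545.
A headcount ratio of at most 20% allows at most ⌊0.20 × 11⌋ = 2 poor families.
So at least 6 − 2 = 4 must be lifted.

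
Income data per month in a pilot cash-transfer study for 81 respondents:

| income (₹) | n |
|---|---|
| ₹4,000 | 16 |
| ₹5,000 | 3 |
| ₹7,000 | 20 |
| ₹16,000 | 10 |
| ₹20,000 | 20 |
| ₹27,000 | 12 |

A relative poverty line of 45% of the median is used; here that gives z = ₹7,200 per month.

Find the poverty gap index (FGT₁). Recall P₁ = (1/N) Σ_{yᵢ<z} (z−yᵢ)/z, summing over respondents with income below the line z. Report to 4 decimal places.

Poor units: 16×₹4,000, 3×₹5,000, 20×₹7,000 (q = 39 of N = 81).
Relative gaps: (7200−4000)/7200 = 0.4444 (×16); (7200−5000)/7200 = 0.3056 (×3); (7200−7000)/7200 = 0.0278 (×20).
Sum of shortfalls = 8.583333; P₁ averages over all N: 8.583333 / 81 = 0.1060.

0.1060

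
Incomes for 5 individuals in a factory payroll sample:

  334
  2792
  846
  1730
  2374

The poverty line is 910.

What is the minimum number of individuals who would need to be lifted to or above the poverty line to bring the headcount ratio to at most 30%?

1

Currently q = 2 of N = 5 are below the line (H = 0.400).
A headcount ratio of at most 30% allows at most ⌊0.30 × 5⌋ = 1 poor individuals.
So at least 2 − 1 = 1 must be lifted.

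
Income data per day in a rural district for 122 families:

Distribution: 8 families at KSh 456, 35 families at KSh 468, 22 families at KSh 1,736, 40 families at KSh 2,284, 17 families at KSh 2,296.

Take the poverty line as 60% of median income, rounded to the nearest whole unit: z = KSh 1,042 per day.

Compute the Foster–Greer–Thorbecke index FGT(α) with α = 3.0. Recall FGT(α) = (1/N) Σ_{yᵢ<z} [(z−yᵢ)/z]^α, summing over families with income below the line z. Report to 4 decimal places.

0.0596

Incomes under z: 8×KSh 456, 35×KSh 468 (q = 43 of N = 122).
Relative gaps: (1042−456)/1042 = 0.5624 (×8); (1042−468)/1042 = 0.5509 (×35).
Raised to α = 3.0: 0.17786 (×8); 0.16716 (×35).
Sum = 7.273519; FGT(3.0) = 7.273519 / 122 = 0.0596.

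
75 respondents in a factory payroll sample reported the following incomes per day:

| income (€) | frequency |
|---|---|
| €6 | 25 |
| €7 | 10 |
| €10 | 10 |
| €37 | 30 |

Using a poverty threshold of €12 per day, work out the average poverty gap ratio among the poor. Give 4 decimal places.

Poor units: 25×€6, 10×€7, 10×€10 (q = 45 of N = 75).
Relative gaps: 0.5000 (×25), 0.4167 (×10), 0.1667 (×10); sum = 18.333333.
I averages over the q = 45 poor units only: 18.333333 / 45 = 0.4074.

0.4074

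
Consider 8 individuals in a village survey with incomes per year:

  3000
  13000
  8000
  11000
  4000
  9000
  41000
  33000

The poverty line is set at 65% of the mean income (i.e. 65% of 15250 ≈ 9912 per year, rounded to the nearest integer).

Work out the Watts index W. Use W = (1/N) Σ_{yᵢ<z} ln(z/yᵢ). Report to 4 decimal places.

0.3017

Poor units: 3000, 4000, 8000, 9000 (q = 4 of N = 8).
Log gaps: ln(9912/3000) = 1.1951; ln(9912/4000) = 0.9075; ln(9912/8000) = 0.2143; ln(9912/9000) = 0.0965.
W = 2.413412 / 8 = 0.3017.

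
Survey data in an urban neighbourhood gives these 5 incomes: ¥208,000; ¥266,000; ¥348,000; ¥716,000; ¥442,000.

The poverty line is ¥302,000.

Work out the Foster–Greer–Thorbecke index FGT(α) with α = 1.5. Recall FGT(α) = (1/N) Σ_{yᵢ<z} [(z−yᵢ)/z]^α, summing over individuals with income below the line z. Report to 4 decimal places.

0.0430

Incomes under z: ¥208,000, ¥266,000 (q = 2 of N = 5).
Normalized shortfalls: (302000−208000)/302000 = 0.3113; (302000−266000)/302000 = 0.1192.
Raised to α = 1.5: 0.17365; 0.04116.
Sum = 0.214810; FGT(1.5) = 0.214810 / 5 = 0.0430.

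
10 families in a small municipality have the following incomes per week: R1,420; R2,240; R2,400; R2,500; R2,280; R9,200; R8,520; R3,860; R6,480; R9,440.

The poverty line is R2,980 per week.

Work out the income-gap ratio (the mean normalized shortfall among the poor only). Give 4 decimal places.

0.2725

Below z: R1,420, R2,240, R2,280, R2,400, R2,500 (q = 5 of N = 10).
Relative gaps: 0.5235, 0.2483, 0.2349, 0.1946, 0.1611; sum = 1.362416.
I averages over the q = 5 poor units only: 1.362416 / 5 = 0.2725.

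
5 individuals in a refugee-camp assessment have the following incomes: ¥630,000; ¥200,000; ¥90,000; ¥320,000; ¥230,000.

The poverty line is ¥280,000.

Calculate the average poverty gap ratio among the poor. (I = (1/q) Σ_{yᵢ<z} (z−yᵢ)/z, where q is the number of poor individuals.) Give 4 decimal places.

0.3810

Below z: ¥90,000, ¥200,000, ¥230,000 (q = 3 of N = 5).
Shortfall ratios (z−y)/z: 0.6786, 0.2857, 0.1786; sum = 1.142857.
I averages over the q = 3 poor units only: 1.142857 / 3 = 0.3810.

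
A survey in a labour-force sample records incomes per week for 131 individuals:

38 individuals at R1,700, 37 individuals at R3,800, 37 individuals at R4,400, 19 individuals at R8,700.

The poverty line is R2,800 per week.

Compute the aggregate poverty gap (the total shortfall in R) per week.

R41,800

Poor units: 38×R1,700 (q = 38 of N = 131).
Individual gaps: 38×(2800−1700) = 41800.
Aggregate gap = R41,800.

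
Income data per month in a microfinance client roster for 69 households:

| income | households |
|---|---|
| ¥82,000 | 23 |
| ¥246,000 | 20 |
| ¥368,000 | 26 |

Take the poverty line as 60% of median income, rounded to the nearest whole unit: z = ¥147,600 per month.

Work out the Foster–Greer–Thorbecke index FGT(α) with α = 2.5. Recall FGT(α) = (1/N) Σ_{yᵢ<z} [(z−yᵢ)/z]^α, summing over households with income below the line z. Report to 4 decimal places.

Below z: 23×¥82,000 (q = 23 of N = 69).
Gap ratios (z−y)/z: (147600−82000)/147600 = 0.4444 (×23).
Raised to α = 2.5: 0.13169 (×23).
Sum = 3.028807; FGT(2.5) = 3.028807 / 69 = 0.0439.

0.0439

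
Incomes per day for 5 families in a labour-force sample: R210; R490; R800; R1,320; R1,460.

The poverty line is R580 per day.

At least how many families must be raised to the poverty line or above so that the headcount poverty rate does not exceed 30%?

1

Currently q = 2 of N = 5 are below the line (H = 0.400).
A headcount ratio of at most 30% allows at most ⌊0.30 × 5⌋ = 1 poor families.
So at least 2 − 1 = 1 must be lifted.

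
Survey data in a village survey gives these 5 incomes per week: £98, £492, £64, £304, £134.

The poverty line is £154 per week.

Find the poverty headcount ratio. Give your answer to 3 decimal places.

3 of the 5 respondents have income below £154.
H = 3/5 = 0.600.

0.600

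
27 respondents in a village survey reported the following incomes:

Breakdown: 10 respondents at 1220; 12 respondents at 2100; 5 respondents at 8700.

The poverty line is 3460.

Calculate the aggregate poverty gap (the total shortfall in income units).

38720

Incomes under z: 10×1220, 12×2100 (q = 22 of N = 27).
Individual gaps: 10×(3460−1220) = 22400; 12×(3460−2100) = 16320.
Aggregate gap = 38720.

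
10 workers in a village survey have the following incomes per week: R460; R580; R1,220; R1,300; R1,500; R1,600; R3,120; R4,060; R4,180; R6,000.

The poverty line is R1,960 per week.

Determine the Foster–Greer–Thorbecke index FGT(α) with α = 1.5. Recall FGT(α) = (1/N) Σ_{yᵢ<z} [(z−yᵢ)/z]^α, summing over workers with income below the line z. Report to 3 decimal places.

Below the line: R460, R580, R1,220, R1,300, R1,500, R1,600 (q = 6 of N = 10).
Normalized shortfalls: (1960−460)/1960 = 0.7653; (1960−580)/1960 = 0.7041; (1960−1220)/1960 = 0.3776; (1960−1300)/1960 = 0.3367; (1960−1500)/1960 = 0.2347; (1960−1600)/1960 = 0.1837.
Raised to α = 1.5: 0.66950; 0.59079; 0.23199; 0.19540; 0.11370; 0.07872.
Sum = 1.880101; FGT(1.5) = 1.880101 / 10 = 0.188.

0.188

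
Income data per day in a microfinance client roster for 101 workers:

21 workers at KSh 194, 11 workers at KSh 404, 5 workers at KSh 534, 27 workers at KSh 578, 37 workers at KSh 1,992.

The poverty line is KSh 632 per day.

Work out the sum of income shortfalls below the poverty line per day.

Below z: 21×KSh 194, 11×KSh 404, 5×KSh 534, 27×KSh 578 (q = 64 of N = 101).
Individual gaps: 21×(632−194) = 9198; 11×(632−404) = 2508; 5×(632−534) = 490; 27×(632−578) = 1458.
Aggregate gap = KSh 13,654.

KSh 13,654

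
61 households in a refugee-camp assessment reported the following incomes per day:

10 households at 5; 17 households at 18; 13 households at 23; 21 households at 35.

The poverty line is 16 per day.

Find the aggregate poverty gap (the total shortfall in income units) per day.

110

Poor units: 10×5 (q = 10 of N = 61).
Individual gaps: 10×(16−5) = 110.
Aggregate gap = 110.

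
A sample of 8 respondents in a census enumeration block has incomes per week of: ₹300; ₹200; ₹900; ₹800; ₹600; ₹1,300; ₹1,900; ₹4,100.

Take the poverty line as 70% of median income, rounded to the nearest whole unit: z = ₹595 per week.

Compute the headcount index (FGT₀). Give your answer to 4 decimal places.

2 of the 8 respondents have income below ₹595.
H = 2/8 = 0.2500.

0.2500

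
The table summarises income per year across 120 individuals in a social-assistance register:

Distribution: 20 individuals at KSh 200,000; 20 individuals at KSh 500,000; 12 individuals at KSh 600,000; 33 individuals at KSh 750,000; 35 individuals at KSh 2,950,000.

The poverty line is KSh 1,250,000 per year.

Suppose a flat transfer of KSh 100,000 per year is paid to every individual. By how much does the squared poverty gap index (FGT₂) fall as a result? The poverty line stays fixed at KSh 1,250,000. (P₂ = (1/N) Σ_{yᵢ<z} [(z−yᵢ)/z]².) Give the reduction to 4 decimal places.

Before: below the line — 20×KSh 200,000, 20×KSh 500,000, 12×KSh 600,000, 33×KSh 750,000; squared poverty gap index (FGT₂) = 0.248640.
After the KSh 100,000 transfer: below the line — 20×KSh 300,000, 20×KSh 600,000, 12×KSh 700,000, 33×KSh 850,000; squared poverty gap index (FGT₂) = 0.188853.
Reduction = 0.248640 − 0.188853 = 0.0598.

0.0598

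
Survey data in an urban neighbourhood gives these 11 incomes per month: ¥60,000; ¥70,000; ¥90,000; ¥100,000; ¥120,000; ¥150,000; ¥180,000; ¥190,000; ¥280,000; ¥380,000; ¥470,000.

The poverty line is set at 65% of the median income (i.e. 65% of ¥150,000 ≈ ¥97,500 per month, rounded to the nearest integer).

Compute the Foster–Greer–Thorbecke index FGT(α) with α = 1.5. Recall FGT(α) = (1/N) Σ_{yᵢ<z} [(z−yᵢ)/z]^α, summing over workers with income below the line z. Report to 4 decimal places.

0.0372

Below z: ¥60,000, ¥70,000, ¥90,000 (q = 3 of N = 11).
Normalized shortfalls: (97500−60000)/97500 = 0.3846; (97500−70000)/97500 = 0.2821; (97500−90000)/97500 = 0.0769.
Raised to α = 1.5: 0.23853; 0.14979; 0.02133.
Sum = 0.409656; FGT(1.5) = 0.409656 / 11 = 0.0372.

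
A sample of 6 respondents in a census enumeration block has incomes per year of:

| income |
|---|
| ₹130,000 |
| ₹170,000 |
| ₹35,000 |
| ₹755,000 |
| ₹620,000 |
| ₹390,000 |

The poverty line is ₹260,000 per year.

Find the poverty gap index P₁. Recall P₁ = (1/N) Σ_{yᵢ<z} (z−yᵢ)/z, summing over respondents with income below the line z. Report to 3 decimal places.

0.285

Below z: ₹35,000, ₹130,000, ₹170,000 (q = 3 of N = 6).
Shortfall ratios: (260000−35000)/260000 = 0.8654; (260000−130000)/260000 = 0.5000; (260000−170000)/260000 = 0.3462.
Sum of shortfalls = 1.711538; P₁ averages over all N: 1.711538 / 6 = 0.285.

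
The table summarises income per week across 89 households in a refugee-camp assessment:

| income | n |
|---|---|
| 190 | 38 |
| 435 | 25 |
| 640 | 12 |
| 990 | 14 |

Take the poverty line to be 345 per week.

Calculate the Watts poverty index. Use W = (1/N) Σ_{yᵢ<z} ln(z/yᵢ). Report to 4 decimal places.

0.2547

Below the line: 38×190 (q = 38 of N = 89).
Log shortfalls: ln(345/190) = 0.5965 (×38).
W = 22.667773 / 89 = 0.2547.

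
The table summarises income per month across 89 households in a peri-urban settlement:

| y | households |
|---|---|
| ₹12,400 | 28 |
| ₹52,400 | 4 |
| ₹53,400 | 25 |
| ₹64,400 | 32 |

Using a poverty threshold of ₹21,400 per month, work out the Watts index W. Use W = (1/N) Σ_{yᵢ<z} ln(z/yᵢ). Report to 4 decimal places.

Poor units: 28×₹12,400 (q = 28 of N = 89).
Log shortfalls: ln(21400/12400) = 0.5457 (×28).
W = 15.279445 / 89 = 0.1717.

0.1717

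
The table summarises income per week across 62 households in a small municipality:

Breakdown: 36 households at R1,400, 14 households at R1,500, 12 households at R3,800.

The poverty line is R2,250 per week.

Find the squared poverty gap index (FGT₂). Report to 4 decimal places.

0.1080

Below z: 36×R1,400, 14×R1,500 (q = 50 of N = 62).
Normalized shortfalls: (2250−1400)/2250 = 0.3778 (×36); (2250−1500)/2250 = 0.3333 (×14).
Squared: 0.1427 (×36); 0.1111 (×14).
Sum = 6.693333; P₂ = 6.693333 / 62 = 0.1080.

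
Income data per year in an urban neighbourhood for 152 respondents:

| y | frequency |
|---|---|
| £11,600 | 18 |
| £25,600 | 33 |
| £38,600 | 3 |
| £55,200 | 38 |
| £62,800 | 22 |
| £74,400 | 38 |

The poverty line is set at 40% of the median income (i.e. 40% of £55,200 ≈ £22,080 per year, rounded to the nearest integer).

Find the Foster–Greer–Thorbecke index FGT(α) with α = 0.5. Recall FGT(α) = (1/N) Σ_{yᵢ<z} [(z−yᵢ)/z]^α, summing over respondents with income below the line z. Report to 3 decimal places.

0.082

Below z: 18×£11,600 (q = 18 of N = 152).
Shortfall ratios: (22080−11600)/22080 = 0.4746 (×18).
Raised to α = 0.5: 0.68894 (×18).
Sum = 12.400912; FGT(0.5) = 12.400912 / 152 = 0.082.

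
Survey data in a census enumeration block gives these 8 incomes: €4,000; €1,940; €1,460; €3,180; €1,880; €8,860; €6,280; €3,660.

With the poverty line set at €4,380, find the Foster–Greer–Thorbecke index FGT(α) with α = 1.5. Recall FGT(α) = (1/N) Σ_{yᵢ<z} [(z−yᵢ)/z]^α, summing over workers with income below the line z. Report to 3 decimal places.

Below the line: €1,460, €1,880, €1,940, €3,180, €3,660, €4,000 (q = 6 of N = 8).
Gap ratios (z−y)/z: (4380−1460)/4380 = 0.6667; (4380−1880)/4380 = 0.5708; (4380−1940)/4380 = 0.5571; (4380−3180)/4380 = 0.2740; (4380−3660)/4380 = 0.1644; (4380−4000)/4380 = 0.0868.
Raised to α = 1.5: 0.54433; 0.43122; 0.41579; 0.14340; 0.06665; 0.02555.
Sum = 1.626947; FGT(1.5) = 1.626947 / 8 = 0.203.

0.203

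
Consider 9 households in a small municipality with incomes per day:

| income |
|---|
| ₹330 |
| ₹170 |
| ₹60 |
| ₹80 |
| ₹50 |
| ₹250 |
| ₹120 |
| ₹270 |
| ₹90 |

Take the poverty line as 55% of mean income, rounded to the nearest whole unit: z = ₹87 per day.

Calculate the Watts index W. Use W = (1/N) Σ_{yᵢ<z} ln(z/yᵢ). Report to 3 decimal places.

Poor units: ₹50, ₹60, ₹80 (q = 3 of N = 9).
ln(z/y) terms: ln(87/50) = 0.5539; ln(87/60) = 0.3716; ln(87/80) = 0.0839.
W = 1.009330 / 9 = 0.112.

0.112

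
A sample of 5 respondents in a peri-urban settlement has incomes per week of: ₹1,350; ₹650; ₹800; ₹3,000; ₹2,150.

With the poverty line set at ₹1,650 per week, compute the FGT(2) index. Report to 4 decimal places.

0.1331

Below the line: ₹650, ₹800, ₹1,350 (q = 3 of N = 5).
Normalized shortfalls: (1650−650)/1650 = 0.6061; (1650−800)/1650 = 0.5152; (1650−1350)/1650 = 0.1818.
Squared: 0.3673; 0.2654; 0.0331.
Sum = 0.665748; P₂ = 0.665748 / 5 = 0.1331.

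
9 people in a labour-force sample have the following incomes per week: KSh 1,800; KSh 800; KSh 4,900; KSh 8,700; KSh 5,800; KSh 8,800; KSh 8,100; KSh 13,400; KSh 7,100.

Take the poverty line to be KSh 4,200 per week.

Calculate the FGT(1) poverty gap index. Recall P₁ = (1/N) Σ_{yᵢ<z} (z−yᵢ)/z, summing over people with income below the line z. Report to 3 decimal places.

0.153

Below z: KSh 800, KSh 1,800 (q = 2 of N = 9).
Normalized shortfalls: (4200−800)/4200 = 0.8095; (4200−1800)/4200 = 0.5714.
Sum of shortfalls = 1.380952; P₁ averages over all N: 1.380952 / 9 = 0.153.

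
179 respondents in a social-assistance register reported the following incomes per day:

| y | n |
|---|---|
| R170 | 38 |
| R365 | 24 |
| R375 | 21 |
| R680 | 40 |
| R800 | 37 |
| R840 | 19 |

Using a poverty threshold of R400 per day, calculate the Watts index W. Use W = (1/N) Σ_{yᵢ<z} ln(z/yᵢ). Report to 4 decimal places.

0.2015

Below the line: 38×R170, 24×R365, 21×R375 (q = 83 of N = 179).
Log gaps: ln(400/170) = 0.8557 (×38); ln(400/365) = 0.0916 (×24); ln(400/375) = 0.0645 (×21).
W = 36.068234 / 179 = 0.2015.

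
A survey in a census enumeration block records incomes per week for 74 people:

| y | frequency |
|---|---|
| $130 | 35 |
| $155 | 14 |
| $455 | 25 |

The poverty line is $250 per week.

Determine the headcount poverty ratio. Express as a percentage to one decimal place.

66.2%

49 of the 74 people have income below $250.
H = 49/74 = 66.2%.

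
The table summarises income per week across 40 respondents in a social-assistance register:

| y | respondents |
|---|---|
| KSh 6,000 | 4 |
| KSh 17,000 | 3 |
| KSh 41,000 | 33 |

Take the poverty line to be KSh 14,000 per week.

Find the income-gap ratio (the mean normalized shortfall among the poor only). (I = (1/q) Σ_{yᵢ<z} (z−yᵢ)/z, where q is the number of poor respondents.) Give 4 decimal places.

Poor units: 4×KSh 6,000 (q = 4 of N = 40).
Relative gaps: 0.5714 (×4); sum = 2.285714.
I averages over the q = 4 poor units only: 2.285714 / 4 = 0.5714.

0.5714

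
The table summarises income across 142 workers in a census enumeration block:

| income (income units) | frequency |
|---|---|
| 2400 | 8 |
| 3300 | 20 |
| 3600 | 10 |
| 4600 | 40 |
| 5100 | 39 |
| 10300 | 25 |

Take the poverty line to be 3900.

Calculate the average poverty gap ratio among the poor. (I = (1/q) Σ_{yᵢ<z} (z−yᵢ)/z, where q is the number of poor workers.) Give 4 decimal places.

Below z: 8×2400, 20×3300, 10×3600 (q = 38 of N = 142).
Relative gaps: 0.3846 (×8), 0.1538 (×20), 0.0769 (×10); sum = 6.923077.
The income-gap ratio divides by q (the poor only): 6.923077 / 38 = 0.1822.

0.1822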